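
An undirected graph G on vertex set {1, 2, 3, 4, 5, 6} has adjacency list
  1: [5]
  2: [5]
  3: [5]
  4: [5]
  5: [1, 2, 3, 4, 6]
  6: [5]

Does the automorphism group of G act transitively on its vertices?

No

Vertex 5 is the only vertex of degree 5, so every automorphism fixes it; G is not vertex-transitive.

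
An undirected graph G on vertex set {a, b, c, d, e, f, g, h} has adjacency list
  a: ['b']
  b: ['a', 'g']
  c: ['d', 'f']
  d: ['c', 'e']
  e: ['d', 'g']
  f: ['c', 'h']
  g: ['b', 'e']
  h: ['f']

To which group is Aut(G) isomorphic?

The degree sequence is [1, 2, 2, 2, 2, 2, 2, 1]; the two degree-1 vertices a and h are the ends of a path, so G = P_8. The only nontrivial automorphism of a path is the end-to-end reflection, so Aut(G) ≅ Z_2.

C_2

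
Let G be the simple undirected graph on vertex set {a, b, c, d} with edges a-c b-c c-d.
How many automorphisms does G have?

Vertex c has degree 3 and every other vertex has degree 1, so G is the star K_{1,3} with centre c. Any automorphism fixes the centre and permutes the 3 leaves freely, so Aut(G) ≅ S_3 of order 3! = 6.

6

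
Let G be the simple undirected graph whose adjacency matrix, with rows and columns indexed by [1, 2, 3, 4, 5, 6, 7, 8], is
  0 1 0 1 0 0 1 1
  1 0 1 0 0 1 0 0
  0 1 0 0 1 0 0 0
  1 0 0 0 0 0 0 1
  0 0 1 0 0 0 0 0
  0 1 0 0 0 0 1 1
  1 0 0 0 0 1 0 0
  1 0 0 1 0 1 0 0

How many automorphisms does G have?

The degree sequence is [4, 3, 2, 2, 1, 3, 2, 3]. Checking the degree-preserving permutations of the vertex set shows that none except the identity preserves every edge, so Aut(G) is trivial.

1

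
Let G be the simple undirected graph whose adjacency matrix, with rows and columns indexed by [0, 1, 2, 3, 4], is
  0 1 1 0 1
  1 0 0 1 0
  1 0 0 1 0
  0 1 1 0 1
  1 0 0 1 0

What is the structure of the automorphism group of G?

S_3 × S_2

The vertices split by degree into {0, 3} (degree 3) and {1, 2, 4} (degree 2); every edge runs between the two parts, so G is the complete bipartite graph K_{2,3}. The parts have unequal sizes, so no automorphism swaps them; each part is permuted independently, giving S_3 × S_2 of order 3!·2! = 12.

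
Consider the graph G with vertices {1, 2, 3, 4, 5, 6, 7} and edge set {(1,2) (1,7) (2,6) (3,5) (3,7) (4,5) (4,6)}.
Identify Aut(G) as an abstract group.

the dihedral group of order 14

Every vertex has degree 2 and the graph is connected, so G is the 7-cycle C_7. C_7 has 7 rotations and 7 reflections, so Aut(C_7) ≅ D_7 of order 14.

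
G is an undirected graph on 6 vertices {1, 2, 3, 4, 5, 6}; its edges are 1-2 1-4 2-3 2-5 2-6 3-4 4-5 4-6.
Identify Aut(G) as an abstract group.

The vertices split by degree into {2, 4} (degree 4) and {1, 3, 5, 6} (degree 2); every edge runs between the two parts, so G is the complete bipartite graph K_{2,4}. The parts have unequal sizes, so no automorphism swaps them; each part is permuted independently, giving S_2 × S_4 of order 2!·4! = 48.

S_2 × S_4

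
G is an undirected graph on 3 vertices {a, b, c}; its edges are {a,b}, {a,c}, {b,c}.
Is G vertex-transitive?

All 3 vertices are pairwise adjacent: G = K_3. Every bijection on the vertex set is an automorphism of K_3; hence Aut(K_3) ≅ S_3, order 6. This group acts transitively on the 3 vertices.

Yes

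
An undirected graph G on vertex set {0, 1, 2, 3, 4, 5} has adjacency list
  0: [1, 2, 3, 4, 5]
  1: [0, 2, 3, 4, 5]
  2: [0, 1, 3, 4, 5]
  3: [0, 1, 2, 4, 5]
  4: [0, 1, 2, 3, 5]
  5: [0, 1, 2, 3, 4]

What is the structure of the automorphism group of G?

the symmetric group on 6 letters

All 6 vertices are pairwise adjacent: G = K_6. Any permutation of the 6 vertices preserves K_6, so Aut(K_6) = S_6 of order 6! = 720.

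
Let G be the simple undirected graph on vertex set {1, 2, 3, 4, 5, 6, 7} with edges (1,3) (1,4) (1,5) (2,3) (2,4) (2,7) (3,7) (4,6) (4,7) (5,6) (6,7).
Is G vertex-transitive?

No

Vertex 5 is the only vertex of degree 2, so every automorphism fixes it; G is not vertex-transitive.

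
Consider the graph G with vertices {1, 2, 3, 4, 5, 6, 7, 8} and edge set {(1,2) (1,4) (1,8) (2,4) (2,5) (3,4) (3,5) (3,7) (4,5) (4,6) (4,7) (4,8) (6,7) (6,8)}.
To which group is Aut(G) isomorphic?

D_7

Vertex 4 is the unique vertex of degree 7; the remaining 7 vertices each have degree 3 and induce a cycle, so G is the wheel on 8 vertices with hub 4. Every automorphism fixes the hub and acts on the rim 7-cycle, so Aut(G) ≅ Aut(C_7) = D_7 of order 14.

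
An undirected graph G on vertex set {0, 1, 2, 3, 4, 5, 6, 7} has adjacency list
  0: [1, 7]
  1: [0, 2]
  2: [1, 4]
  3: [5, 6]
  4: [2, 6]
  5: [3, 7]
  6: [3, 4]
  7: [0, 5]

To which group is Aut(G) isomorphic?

G is 2-regular and connected on 8 vertices, i.e. the cycle C_8. C_8 has 8 rotations and 8 reflections, so Aut(C_8) ≅ D_8 of order 16.

D_8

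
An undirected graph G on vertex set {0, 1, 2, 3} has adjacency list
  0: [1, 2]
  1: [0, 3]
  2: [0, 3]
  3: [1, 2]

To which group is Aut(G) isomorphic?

Z_2^2 ⋊ S_2

G is 2-regular and bipartite on 2^2 = 4 vertices with girth 4; it is the hypercube graph Q_2. The symmetry group of the 2-cube is the hyperoctahedral group B_2 = Z_2 ≀ S_2, of order 2^2·2! = 8.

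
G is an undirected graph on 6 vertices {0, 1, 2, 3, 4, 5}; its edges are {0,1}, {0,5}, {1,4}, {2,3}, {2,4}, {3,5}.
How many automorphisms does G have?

12

Every vertex has degree 2 and the graph is connected, so G is the 6-cycle C_6. C_6 has 6 rotations and 6 reflections, so Aut(C_6) ≅ D_6 of order 12.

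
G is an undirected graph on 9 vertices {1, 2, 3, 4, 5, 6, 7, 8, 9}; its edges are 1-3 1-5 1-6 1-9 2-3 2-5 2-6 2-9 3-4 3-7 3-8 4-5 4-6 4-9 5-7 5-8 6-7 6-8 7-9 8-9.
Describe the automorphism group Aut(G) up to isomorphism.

The vertices split by degree into {3, 5, 6, 9} (degree 5) and {1, 2, 4, 7, 8} (degree 4); every edge runs between the two parts, so G is the complete bipartite graph K_{4,5}. Automorphisms preserve the bipartition setwise (since the parts differ in size) and act as S_5 × S_4 within it; |Aut| = 2880.

S_5 × S_4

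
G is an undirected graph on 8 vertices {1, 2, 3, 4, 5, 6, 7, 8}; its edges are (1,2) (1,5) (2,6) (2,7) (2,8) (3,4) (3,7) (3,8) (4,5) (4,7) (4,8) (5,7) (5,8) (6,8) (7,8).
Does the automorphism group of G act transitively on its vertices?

No

Vertex 3 is the only vertex of degree 3, so every automorphism fixes it; G is not vertex-transitive.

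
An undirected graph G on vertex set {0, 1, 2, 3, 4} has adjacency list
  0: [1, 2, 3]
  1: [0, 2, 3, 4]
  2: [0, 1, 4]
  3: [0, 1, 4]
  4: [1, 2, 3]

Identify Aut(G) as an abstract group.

the dihedral group of order 8

Vertex 1 is the unique vertex of degree 4; the remaining 4 vertices each have degree 3 and induce a cycle, so G is the wheel on 5 vertices with hub 1. Every automorphism fixes the hub and acts on the rim 4-cycle, so Aut(G) ≅ Aut(C_4) = D_4 of order 8.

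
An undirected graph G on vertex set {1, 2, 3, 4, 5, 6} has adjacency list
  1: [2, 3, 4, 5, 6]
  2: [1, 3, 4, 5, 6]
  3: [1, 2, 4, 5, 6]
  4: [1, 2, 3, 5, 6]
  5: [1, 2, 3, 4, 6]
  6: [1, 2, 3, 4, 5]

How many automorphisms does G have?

720

Every vertex has degree 5, so G is the complete graph K_6. Any permutation of the 6 vertices preserves K_6, so Aut(K_6) = S_6 of order 6! = 720.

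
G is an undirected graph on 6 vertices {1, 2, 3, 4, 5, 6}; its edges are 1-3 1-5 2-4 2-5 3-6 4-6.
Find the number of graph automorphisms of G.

12

G is 2-regular and connected on 6 vertices, i.e. the cycle C_6. C_6 has 6 rotations and 6 reflections, so Aut(C_6) ≅ D_6 of order 12.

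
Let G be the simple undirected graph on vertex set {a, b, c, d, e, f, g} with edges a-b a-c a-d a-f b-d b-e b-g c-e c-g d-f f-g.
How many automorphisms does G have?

The degree sequence is [4, 4, 3, 3, 2, 3, 3]. Checking the degree-preserving permutations of the vertex set shows that none except the identity preserves every edge, so Aut(G) is trivial.

1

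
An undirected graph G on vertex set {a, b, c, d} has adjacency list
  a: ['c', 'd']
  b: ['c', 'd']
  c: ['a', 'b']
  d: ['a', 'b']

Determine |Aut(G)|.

8

G is 2-regular and bipartite on 2^2 = 4 vertices with girth 4; it is the hypercube graph Q_2. Aut(Q_2) consists of the signed permutations of the 2 coordinate axes: 2! permutations times 2^2 sign flips, so |Aut| = 2^2·2! = 8.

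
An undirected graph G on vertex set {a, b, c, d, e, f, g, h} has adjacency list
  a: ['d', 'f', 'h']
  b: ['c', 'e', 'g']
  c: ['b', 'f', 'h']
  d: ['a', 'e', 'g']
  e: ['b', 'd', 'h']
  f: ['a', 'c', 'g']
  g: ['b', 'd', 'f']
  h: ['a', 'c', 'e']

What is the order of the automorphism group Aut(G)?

48

G is 3-regular and bipartite on 2^3 = 8 vertices with girth 4; it is the hypercube graph Q_3. The symmetry group of the 3-cube is the hyperoctahedral group B_3 = Z_2 ≀ S_3, of order 2^3·3! = 48.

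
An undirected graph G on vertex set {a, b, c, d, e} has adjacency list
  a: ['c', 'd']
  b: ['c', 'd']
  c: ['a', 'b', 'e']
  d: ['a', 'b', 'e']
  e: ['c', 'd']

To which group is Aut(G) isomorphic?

S_2 × S_3

The vertices split by degree into {c, d} (degree 3) and {a, b, e} (degree 2); every edge runs between the two parts, so G is the complete bipartite graph K_{2,3}. The parts have unequal sizes, so no automorphism swaps them; each part is permuted independently, giving S_2 × S_3 of order 2!·3! = 12.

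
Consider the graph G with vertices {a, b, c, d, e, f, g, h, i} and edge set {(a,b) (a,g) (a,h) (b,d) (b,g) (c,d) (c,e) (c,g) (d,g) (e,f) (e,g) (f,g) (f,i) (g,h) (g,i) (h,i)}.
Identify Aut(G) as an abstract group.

D_8

Vertex g is the unique vertex of degree 8; the remaining 8 vertices each have degree 3 and induce a cycle, so G is the wheel on 9 vertices with hub g. Every automorphism fixes the hub and acts on the rim 8-cycle, so Aut(G) ≅ Aut(C_8) = D_8 of order 16.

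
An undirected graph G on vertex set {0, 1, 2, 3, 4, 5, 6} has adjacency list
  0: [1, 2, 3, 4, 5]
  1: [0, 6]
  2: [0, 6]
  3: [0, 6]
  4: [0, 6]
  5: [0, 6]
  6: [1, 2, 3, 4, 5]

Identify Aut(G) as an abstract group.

S_5 × S_2

The vertices split by degree into {0, 6} (degree 5) and {1, 2, 3, 4, 5} (degree 2); every edge runs between the two parts, so G is the complete bipartite graph K_{2,5}. Automorphisms preserve the bipartition setwise (since the parts differ in size) and act as S_5 × S_2 within it; |Aut| = 240.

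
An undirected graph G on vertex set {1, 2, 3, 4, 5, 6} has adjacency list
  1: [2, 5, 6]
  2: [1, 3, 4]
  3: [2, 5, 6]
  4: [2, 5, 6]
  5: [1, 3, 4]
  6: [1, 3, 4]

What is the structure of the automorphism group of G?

(S_3 × S_3) ⋊ Z_2

G is 3-regular and bipartite with parts {2, 5, 6} and {1, 3, 4} (each part is independent and every cross-pair is an edge), so G = K_{3,3}. Aut(K_{3,3}) is the wreath product S_3 ≀ Z_2: permute within each part, then optionally swap the parts; |Aut| = 2·(3!)² = 72.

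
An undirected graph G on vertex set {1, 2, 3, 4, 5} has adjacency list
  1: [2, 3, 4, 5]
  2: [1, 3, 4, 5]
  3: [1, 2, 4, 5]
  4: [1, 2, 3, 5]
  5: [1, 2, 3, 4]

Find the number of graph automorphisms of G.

Every vertex has degree 4, so G is the complete graph K_5. Every bijection on the vertex set is an automorphism of K_5; hence Aut(K_5) ≅ S_5, order 120.

120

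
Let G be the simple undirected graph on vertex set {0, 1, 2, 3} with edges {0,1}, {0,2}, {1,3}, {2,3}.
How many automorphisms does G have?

G is 2-regular and bipartite on 2^2 = 4 vertices with girth 4; it is the hypercube graph Q_2. The symmetry group of the 2-cube is the hyperoctahedral group B_2 = Z_2 ≀ S_2, of order 2^2·2! = 8.

8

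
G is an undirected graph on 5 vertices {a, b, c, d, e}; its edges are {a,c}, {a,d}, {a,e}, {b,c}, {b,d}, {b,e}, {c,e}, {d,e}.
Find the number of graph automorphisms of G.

8

Vertex e is the unique vertex of degree 4; the remaining 4 vertices each have degree 3 and induce a cycle, so G is the wheel on 5 vertices with hub e. With the hub fixed, the remaining symmetry is that of the rim cycle C_4, giving the dihedral group D_4.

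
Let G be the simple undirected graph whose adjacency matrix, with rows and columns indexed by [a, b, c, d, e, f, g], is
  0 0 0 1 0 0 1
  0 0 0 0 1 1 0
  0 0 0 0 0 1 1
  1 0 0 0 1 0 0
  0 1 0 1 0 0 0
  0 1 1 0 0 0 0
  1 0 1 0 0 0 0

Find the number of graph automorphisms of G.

Every vertex has degree 2 and the graph is connected, so G is the 7-cycle C_7. The automorphisms of the 7-cycle are exactly the symmetries of a regular 7-gon: the dihedral group D_7, |D_7| = 14.

14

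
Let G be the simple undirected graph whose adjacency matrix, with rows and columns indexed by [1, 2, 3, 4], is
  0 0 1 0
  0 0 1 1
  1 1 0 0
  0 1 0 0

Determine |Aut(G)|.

2

The degree sequence is [1, 2, 2, 1]; the two degree-1 vertices 1 and 4 are the ends of a path, so G = P_4. The only nontrivial automorphism of a path is the end-to-end reflection, so Aut(G) ≅ Z_2.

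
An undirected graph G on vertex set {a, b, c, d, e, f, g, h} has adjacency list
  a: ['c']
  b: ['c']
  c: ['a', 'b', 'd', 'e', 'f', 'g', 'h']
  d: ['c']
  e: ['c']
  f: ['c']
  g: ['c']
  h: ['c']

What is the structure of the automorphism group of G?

Vertex c has degree 7 and every other vertex has degree 1, so G is the star K_{1,7} with centre c. The 7 leaves are pairwise interchangeable while the centre is fixed, giving Aut(G) = S_7.

S_7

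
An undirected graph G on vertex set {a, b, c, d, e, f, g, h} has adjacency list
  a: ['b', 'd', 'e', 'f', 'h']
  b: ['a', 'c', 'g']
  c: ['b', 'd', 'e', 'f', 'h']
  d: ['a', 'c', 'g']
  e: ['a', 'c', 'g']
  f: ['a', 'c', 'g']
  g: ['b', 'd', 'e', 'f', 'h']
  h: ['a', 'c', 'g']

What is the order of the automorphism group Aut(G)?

The vertices split by degree into {a, c, g} (degree 5) and {b, d, e, f, h} (degree 3); every edge runs between the two parts, so G is the complete bipartite graph K_{3,5}. The parts have unequal sizes, so no automorphism swaps them; each part is permuted independently, giving S_3 × S_5 of order 3!·5! = 720.

720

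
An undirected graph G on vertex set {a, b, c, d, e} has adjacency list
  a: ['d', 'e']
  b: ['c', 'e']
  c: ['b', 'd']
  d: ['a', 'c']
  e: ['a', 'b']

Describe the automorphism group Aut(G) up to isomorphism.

the dihedral group of order 10

Every vertex has degree 2 and the graph is connected, so G is the 5-cycle C_5. The automorphisms of the 5-cycle are exactly the symmetries of a regular 5-gon: the dihedral group D_5, |D_5| = 10.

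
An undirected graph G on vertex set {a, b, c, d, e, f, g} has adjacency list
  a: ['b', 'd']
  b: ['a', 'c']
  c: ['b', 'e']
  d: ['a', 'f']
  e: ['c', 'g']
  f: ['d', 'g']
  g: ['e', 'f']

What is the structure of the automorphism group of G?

Every vertex has degree 2 and the graph is connected, so G is the 7-cycle C_7. C_7 has 7 rotations and 7 reflections, so Aut(C_7) ≅ D_7 of order 14.

D_7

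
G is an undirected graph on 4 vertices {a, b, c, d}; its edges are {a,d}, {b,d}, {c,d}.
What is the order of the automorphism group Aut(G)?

Vertex d has degree 3 and every other vertex has degree 1, so G is the star K_{1,3} with centre d. The 3 leaves are pairwise interchangeable while the centre is fixed, giving Aut(G) = S_3.

6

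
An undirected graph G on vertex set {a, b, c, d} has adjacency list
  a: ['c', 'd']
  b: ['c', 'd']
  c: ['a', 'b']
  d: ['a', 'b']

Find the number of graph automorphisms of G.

G is 2-regular and bipartite with parts {c, d} and {a, b} (each part is independent and every cross-pair is an edge), so G = K_{2,2}. Each part can be permuted independently (S_2 × S_2) and the two equal-size parts can also be swapped, giving (S_2 × S_2) ⋊ Z_2 of order 2·(2!)² = 8.

8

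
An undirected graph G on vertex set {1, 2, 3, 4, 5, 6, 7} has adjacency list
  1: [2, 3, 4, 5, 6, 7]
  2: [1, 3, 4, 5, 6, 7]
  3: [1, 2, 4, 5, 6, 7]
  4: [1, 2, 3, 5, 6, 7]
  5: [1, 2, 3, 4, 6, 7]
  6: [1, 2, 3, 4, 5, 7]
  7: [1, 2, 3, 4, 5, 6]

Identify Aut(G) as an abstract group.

All 7 vertices are pairwise adjacent: G = K_7. Any permutation of the 7 vertices preserves K_7, so Aut(K_7) = S_7 of order 7! = 5040.

S_7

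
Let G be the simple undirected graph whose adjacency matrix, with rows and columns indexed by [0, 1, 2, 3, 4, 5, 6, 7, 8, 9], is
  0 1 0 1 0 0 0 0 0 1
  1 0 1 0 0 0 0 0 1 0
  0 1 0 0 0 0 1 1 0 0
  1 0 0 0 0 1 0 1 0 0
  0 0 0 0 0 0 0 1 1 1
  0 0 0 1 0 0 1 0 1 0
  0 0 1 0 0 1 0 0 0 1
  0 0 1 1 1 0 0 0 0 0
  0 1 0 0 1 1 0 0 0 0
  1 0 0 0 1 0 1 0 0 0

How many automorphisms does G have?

120

G is 3-regular on 10 vertices with no triangles and no 4-cycles (girth 5): this is the Petersen graph. Viewing the Petersen graph as the Kneser graph K(5,2) — vertices are 2-subsets of {1,…,5}, edges join disjoint pairs — its automorphisms are exactly the permutations of the 5-element set, so Aut ≅ S_5 of order 120.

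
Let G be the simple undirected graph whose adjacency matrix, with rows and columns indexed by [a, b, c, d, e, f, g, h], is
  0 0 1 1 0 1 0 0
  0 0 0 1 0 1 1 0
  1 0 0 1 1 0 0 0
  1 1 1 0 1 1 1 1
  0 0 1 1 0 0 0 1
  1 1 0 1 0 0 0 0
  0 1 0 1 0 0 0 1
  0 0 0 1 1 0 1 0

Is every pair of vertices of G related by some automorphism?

No

Vertex d is the only vertex of degree 7, so every automorphism fixes it; G is not vertex-transitive.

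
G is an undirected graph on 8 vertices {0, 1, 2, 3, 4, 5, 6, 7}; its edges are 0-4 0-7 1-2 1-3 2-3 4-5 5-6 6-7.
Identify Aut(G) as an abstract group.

D_5 × D_3

G has two connected components, {0, 4, 5, 6, 7} and {1, 2, 3}; each is 2-regular, so G = C_5 ⊔ C_3. No automorphism exchanges components of different sizes, hence Aut(G) is the direct product D_5 × D_3, order 60.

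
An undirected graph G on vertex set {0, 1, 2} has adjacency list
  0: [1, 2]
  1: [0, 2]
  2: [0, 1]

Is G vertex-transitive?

Yes

All 3 vertices are pairwise adjacent: G = K_3. Every bijection on the vertex set is an automorphism of K_3; hence Aut(K_3) ≅ S_3, order 6. Under this action every vertex can be carried to every other, so G is vertex-transitive.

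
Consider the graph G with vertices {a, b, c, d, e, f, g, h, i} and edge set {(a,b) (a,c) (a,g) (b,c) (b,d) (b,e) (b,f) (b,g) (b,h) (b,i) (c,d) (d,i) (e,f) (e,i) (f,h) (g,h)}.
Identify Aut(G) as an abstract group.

Vertex b is the unique vertex of degree 8; the remaining 8 vertices each have degree 3 and induce a cycle, so G is the wheel on 9 vertices with hub b. Every automorphism fixes the hub and acts on the rim 8-cycle, so Aut(G) ≅ Aut(C_8) = D_8 of order 16.

D_8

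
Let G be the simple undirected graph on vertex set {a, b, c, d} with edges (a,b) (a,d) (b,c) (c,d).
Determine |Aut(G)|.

8

G is 2-regular and bipartite on 2^2 = 4 vertices with girth 4; it is the hypercube graph Q_2. Aut(Q_2) consists of the signed permutations of the 2 coordinate axes: 2! permutations times 2^2 sign flips, so |Aut| = 2^2·2! = 8.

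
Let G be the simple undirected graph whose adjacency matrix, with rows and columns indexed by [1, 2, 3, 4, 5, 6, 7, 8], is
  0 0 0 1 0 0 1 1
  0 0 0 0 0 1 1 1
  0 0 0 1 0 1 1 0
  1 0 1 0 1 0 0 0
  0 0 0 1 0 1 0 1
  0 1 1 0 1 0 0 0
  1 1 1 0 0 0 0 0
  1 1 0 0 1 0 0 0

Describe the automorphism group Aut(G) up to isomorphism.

G is 3-regular and bipartite on 2^3 = 8 vertices with girth 4; it is the hypercube graph Q_3. Aut(Q_3) consists of the signed permutations of the 3 coordinate axes: 3! permutations times 2^3 sign flips, so |Aut| = 2^3·3! = 48.

Z_2^3 ⋊ S_3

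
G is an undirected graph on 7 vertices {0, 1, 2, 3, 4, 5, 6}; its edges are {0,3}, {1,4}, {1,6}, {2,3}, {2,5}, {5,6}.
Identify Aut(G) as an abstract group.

C_2

The degree sequence is [1, 2, 2, 2, 1, 2, 2]; the two degree-1 vertices 0 and 4 are the ends of a path, so G = P_7. A path has exactly one nontrivial symmetry — reversal — giving Aut(G) of order 2.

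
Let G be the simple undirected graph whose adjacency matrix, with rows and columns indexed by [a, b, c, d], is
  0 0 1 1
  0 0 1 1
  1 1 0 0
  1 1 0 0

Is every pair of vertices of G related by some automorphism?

Yes

G is 2-regular and bipartite on 2^2 = 4 vertices with girth 4; it is the hypercube graph Q_2. The symmetry group of the 2-cube is the hyperoctahedral group B_2 = Z_2 ≀ S_2, of order 2^2·2! = 8. Under this action every vertex can be carried to every other, so G is vertex-transitive.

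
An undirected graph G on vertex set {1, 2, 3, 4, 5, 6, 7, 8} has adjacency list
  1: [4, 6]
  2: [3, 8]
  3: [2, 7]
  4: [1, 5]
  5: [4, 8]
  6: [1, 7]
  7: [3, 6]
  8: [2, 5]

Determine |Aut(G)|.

G is 2-regular and connected on 8 vertices, i.e. the cycle C_8. C_8 has 8 rotations and 8 reflections, so Aut(C_8) ≅ D_8 of order 16.

16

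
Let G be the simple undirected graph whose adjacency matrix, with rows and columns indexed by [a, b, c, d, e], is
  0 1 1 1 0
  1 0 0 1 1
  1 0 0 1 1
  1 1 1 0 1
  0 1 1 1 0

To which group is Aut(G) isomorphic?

Vertex d is the unique vertex of degree 4; the remaining 4 vertices each have degree 3 and induce a cycle, so G is the wheel on 5 vertices with hub d. With the hub fixed, the remaining symmetry is that of the rim cycle C_4, giving the dihedral group D_4.

D_4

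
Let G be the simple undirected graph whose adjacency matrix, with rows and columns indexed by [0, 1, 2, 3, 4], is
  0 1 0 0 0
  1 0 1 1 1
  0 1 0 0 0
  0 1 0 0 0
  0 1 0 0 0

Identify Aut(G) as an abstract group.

Vertex 1 has degree 4 and every other vertex has degree 1, so G is the star K_{1,4} with centre 1. Any automorphism fixes the centre and permutes the 4 leaves freely, so Aut(G) ≅ S_4 of order 4! = 24.

S_4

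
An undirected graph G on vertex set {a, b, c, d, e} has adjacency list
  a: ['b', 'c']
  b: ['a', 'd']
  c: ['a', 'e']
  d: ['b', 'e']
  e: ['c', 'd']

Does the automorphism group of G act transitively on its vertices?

Every vertex has degree 2 and the graph is connected, so G is the 5-cycle C_5. The automorphisms of the 5-cycle are exactly the symmetries of a regular 5-gon: the dihedral group D_5, |D_5| = 10. Under this action every vertex can be carried to every other, so G is vertex-transitive.

Yes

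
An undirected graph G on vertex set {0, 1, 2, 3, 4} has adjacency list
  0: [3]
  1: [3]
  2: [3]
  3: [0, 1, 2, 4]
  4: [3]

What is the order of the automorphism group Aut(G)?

Vertex 3 has degree 4 and every other vertex has degree 1, so G is the star K_{1,4} with centre 3. Any automorphism fixes the centre and permutes the 4 leaves freely, so Aut(G) ≅ S_4 of order 4! = 24.

24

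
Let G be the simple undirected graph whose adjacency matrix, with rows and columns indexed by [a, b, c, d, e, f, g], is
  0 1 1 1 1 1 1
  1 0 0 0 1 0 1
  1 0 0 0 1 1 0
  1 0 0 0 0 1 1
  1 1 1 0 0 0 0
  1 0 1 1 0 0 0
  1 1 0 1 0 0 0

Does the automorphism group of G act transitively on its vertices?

Vertex a is the only vertex of degree 6, so every automorphism fixes it; G is not vertex-transitive.

No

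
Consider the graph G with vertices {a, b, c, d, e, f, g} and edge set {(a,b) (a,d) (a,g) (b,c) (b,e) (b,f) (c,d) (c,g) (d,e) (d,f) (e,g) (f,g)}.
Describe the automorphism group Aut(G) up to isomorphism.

S_4 × S_3

The vertices split by degree into {b, d, g} (degree 4) and {a, c, e, f} (degree 3); every edge runs between the two parts, so G is the complete bipartite graph K_{3,4}. The parts have unequal sizes, so no automorphism swaps them; each part is permuted independently, giving S_4 × S_3 of order 4!·3! = 144.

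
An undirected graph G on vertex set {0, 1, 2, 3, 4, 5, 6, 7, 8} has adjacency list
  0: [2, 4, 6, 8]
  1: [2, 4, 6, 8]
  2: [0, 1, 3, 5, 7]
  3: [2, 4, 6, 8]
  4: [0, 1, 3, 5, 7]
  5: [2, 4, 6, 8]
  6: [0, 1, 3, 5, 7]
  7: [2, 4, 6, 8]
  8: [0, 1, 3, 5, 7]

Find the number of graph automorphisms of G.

The vertices split by degree into {2, 4, 6, 8} (degree 5) and {0, 1, 3, 5, 7} (degree 4); every edge runs between the two parts, so G is the complete bipartite graph K_{4,5}. The parts have unequal sizes, so no automorphism swaps them; each part is permuted independently, giving S_4 × S_5 of order 4!·5! = 2880.

2880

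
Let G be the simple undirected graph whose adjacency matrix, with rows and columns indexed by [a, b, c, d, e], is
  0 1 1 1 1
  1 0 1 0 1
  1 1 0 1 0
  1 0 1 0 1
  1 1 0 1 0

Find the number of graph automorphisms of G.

Vertex a is the unique vertex of degree 4; the remaining 4 vertices each have degree 3 and induce a cycle, so G is the wheel on 5 vertices with hub a. With the hub fixed, the remaining symmetry is that of the rim cycle C_4, giving the dihedral group D_4.

8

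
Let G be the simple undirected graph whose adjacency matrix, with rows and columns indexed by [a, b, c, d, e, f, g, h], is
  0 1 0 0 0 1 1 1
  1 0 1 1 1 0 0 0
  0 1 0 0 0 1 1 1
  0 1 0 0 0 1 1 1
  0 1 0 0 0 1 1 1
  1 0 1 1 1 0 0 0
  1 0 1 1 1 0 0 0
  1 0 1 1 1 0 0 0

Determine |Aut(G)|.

1152

G is 4-regular and bipartite with parts {b, f, g, h} and {a, c, d, e} (each part is independent and every cross-pair is an edge), so G = K_{4,4}. Aut(K_{4,4}) is the wreath product S_4 ≀ Z_2: permute within each part, then optionally swap the parts; |Aut| = 2·(4!)² = 1152.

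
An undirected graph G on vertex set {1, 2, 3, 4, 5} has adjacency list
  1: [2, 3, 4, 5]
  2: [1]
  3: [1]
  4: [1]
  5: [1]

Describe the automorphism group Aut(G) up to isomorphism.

the symmetric group on 4 letters

Vertex 1 has degree 4 and every other vertex has degree 1, so G is the star K_{1,4} with centre 1. Any automorphism fixes the centre and permutes the 4 leaves freely, so Aut(G) ≅ S_4 of order 4! = 24.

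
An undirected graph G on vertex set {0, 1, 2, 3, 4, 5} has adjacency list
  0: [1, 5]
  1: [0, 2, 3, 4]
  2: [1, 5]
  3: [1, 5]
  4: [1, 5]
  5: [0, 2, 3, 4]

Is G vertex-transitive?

Automorphisms preserve degree, but G has vertices of degree 2 and vertices of degree 4; no automorphism maps one to the other, so G is not vertex-transitive.

No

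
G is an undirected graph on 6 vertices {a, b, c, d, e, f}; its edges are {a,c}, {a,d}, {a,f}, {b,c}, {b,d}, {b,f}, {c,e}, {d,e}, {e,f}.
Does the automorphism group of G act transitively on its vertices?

Yes

G is 3-regular and bipartite with parts {c, d, f} and {a, b, e} (each part is independent and every cross-pair is an edge), so G = K_{3,3}. Aut(K_{3,3}) is the wreath product S_3 ≀ Z_2: permute within each part, then optionally swap the parts; |Aut| = 2·(3!)² = 72. This group acts transitively on the 6 vertices.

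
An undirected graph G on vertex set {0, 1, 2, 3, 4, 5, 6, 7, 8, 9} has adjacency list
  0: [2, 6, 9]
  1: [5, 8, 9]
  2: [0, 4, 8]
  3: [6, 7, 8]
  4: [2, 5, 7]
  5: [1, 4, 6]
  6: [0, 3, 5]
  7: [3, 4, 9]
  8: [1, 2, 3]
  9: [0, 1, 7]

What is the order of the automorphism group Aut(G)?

G is 3-regular on 10 vertices with no triangles and no 4-cycles (girth 5): this is the Petersen graph. Viewing the Petersen graph as the Kneser graph K(5,2) — vertices are 2-subsets of {1,…,5}, edges join disjoint pairs — its automorphisms are exactly the permutations of the 5-element set, so Aut ≅ S_5 of order 120.

120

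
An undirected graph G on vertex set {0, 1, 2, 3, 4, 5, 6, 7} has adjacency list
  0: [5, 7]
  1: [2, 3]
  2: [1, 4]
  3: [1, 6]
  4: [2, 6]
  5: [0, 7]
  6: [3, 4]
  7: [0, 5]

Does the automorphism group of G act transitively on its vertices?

G has two connected components, {1, 2, 3, 4, 6} and {0, 5, 7}; each is 2-regular, so G = C_5 ⊔ C_3. The orbit of 0 under Aut(G) is {0, 5, 7}, which does not contain 1, so G is not vertex-transitive.

No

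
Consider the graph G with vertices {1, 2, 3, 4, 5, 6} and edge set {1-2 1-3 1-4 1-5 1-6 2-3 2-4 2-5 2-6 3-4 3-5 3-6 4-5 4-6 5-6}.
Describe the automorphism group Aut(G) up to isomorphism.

Every vertex has degree 5, so G is the complete graph K_6. Every bijection on the vertex set is an automorphism of K_6; hence Aut(K_6) ≅ S_6, order 720.

S_6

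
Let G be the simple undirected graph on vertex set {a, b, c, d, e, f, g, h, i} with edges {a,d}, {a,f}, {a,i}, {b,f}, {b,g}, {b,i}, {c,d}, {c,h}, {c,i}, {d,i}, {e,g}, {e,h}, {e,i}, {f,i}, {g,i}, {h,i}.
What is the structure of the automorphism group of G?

Vertex i is the unique vertex of degree 8; the remaining 8 vertices each have degree 3 and induce a cycle, so G is the wheel on 9 vertices with hub i. With the hub fixed, the remaining symmetry is that of the rim cycle C_8, giving the dihedral group D_8.

the dihedral group of order 16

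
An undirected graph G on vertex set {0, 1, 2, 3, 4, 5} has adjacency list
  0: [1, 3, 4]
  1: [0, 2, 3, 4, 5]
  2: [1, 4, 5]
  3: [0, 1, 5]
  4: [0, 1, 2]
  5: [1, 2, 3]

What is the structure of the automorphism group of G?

Vertex 1 is the unique vertex of degree 5; the remaining 5 vertices each have degree 3 and induce a cycle, so G is the wheel on 6 vertices with hub 1. With the hub fixed, the remaining symmetry is that of the rim cycle C_5, giving the dihedral group D_5.

the dihedral group of order 10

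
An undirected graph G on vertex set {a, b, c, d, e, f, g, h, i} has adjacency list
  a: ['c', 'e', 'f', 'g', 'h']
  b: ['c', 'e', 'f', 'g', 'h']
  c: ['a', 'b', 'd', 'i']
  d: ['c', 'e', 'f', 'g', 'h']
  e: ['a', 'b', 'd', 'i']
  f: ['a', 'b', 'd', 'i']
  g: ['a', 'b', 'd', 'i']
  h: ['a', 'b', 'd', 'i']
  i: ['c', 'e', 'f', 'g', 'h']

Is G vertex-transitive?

No

Automorphisms preserve degree, but G has vertices of degree 4 and vertices of degree 5; no automorphism maps one to the other, so G is not vertex-transitive.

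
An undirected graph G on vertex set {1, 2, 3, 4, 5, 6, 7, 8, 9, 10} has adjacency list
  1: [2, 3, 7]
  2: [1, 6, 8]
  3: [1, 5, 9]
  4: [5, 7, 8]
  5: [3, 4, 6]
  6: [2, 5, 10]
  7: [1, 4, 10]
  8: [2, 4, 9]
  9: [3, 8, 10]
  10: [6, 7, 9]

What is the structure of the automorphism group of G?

the symmetric group S_5

G is 3-regular on 10 vertices with no triangles and no 4-cycles (girth 5): this is the Petersen graph. Viewing the Petersen graph as the Kneser graph K(5,2) — vertices are 2-subsets of {1,…,5}, edges join disjoint pairs — its automorphisms are exactly the permutations of the 5-element set, so Aut ≅ S_5 of order 120.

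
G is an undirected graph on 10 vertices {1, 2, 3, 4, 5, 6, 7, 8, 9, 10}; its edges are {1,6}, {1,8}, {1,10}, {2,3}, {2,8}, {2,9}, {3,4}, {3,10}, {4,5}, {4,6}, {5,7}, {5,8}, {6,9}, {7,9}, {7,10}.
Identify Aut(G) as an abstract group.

G is 3-regular on 10 vertices with no triangles and no 4-cycles (girth 5): this is the Petersen graph. Viewing the Petersen graph as the Kneser graph K(5,2) — vertices are 2-subsets of {1,…,5}, edges join disjoint pairs — its automorphisms are exactly the permutations of the 5-element set, so Aut ≅ S_5 of order 120.

the symmetric group S_5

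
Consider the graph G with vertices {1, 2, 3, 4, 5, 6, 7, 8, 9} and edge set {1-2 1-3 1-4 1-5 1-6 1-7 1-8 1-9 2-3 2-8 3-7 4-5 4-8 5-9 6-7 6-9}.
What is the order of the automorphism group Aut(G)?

16

Vertex 1 is the unique vertex of degree 8; the remaining 8 vertices each have degree 3 and induce a cycle, so G is the wheel on 9 vertices with hub 1. Every automorphism fixes the hub and acts on the rim 8-cycle, so Aut(G) ≅ Aut(C_8) = D_8 of order 16.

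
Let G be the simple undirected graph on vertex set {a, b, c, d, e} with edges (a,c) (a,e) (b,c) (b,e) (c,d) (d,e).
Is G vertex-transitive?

Automorphisms preserve degree, but G has vertices of degree 2 and vertices of degree 3; no automorphism maps one to the other, so G is not vertex-transitive.

No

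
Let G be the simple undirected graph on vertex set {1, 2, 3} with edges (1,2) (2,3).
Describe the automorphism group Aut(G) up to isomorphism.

C_2

The degree sequence is [1, 2, 1]; the two degree-1 vertices 1 and 3 are the ends of a path, so G = P_3. The only nontrivial automorphism of a path is the end-to-end reflection, so Aut(G) ≅ Z_2.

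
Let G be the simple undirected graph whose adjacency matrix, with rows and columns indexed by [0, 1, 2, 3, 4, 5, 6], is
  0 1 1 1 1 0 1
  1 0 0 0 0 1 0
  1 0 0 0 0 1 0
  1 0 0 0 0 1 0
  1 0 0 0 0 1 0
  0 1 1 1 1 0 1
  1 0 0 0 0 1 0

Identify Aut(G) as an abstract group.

The vertices split by degree into {0, 5} (degree 5) and {1, 2, 3, 4, 6} (degree 2); every edge runs between the two parts, so G is the complete bipartite graph K_{2,5}. Automorphisms preserve the bipartition setwise (since the parts differ in size) and act as S_5 × S_2 within it; |Aut| = 240.

S_5 × S_2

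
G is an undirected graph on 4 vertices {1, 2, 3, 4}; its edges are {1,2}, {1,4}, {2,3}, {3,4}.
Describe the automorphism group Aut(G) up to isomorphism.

D_4

G is 2-regular and connected on 4 vertices, i.e. the cycle C_4. C_4 has 4 rotations and 4 reflections, so Aut(C_4) ≅ D_4 of order 8.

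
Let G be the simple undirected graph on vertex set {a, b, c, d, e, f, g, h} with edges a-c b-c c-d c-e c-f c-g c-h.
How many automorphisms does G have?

5040

Vertex c has degree 7 and every other vertex has degree 1, so G is the star K_{1,7} with centre c. Any automorphism fixes the centre and permutes the 7 leaves freely, so Aut(G) ≅ S_7 of order 7! = 5040.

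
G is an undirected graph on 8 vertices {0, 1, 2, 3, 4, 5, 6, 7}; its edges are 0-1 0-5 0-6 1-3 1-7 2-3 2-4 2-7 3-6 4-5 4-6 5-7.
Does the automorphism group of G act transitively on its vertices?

Yes

G is 3-regular and bipartite on 2^3 = 8 vertices with girth 4; it is the hypercube graph Q_3. Aut(Q_3) consists of the signed permutations of the 3 coordinate axes: 3! permutations times 2^3 sign flips, so |Aut| = 2^3·3! = 48. This group acts transitively on the 8 vertices.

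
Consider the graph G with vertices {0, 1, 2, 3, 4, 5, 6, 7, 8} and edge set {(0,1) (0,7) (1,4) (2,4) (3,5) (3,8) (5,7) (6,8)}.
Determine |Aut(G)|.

The degree sequence is [2, 2, 1, 2, 2, 2, 1, 2, 2]; the two degree-1 vertices 2 and 6 are the ends of a path, so G = P_9. The only nontrivial automorphism of a path is the end-to-end reflection, so Aut(G) ≅ Z_2.

2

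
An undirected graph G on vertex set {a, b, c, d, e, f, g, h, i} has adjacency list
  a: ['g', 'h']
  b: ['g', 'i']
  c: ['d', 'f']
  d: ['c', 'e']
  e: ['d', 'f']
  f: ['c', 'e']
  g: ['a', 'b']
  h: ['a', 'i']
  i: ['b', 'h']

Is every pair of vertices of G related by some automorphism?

G has two connected components, {a, b, g, h, i} and {c, d, e, f}; each is 2-regular, so G = C_5 ⊔ C_4. The orbit of a under Aut(G) is {a, b, g, h, i}, which does not contain c, so G is not vertex-transitive.

No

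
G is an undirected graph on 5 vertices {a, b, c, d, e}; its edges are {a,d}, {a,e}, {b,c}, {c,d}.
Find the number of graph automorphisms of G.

2

The degree sequence is [2, 1, 2, 2, 1]; the two degree-1 vertices b and e are the ends of a path, so G = P_5. The only nontrivial automorphism of a path is the end-to-end reflection, so Aut(G) ≅ Z_2.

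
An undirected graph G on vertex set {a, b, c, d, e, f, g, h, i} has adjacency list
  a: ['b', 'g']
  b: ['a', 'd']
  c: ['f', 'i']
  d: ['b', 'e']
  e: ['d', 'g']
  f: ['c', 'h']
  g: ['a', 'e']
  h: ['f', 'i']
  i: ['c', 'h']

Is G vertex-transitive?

No

G has two connected components, {a, b, d, e, g} and {c, f, h, i}; each is 2-regular, so G = C_5 ⊔ C_4. The orbit of a under Aut(G) is {a, b, d, e, g}, which does not contain c, so G is not vertex-transitive.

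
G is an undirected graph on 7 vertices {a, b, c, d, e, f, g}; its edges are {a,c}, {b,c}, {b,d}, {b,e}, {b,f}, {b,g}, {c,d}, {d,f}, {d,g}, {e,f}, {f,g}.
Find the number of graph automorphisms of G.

1

Degrees alone do not determine every vertex (e.g. c and g both have degree 3), but their neighbour-degree multisets differ: N(c) has degrees [1, 4, 5] while N(g) has degrees [4, 4, 5]. Repeating this refinement separates all vertices, so the only automorphism is the identity.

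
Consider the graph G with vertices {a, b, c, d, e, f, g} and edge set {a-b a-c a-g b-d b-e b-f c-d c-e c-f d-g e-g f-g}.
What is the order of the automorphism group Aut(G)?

144

The vertices split by degree into {b, c, g} (degree 4) and {a, d, e, f} (degree 3); every edge runs between the two parts, so G is the complete bipartite graph K_{3,4}. Automorphisms preserve the bipartition setwise (since the parts differ in size) and act as S_4 × S_3 within it; |Aut| = 144.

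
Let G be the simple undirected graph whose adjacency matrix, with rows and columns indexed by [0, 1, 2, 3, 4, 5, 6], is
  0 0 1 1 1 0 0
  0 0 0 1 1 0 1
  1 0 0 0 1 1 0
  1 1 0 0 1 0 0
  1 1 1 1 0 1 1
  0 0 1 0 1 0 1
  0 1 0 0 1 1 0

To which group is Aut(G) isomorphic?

Vertex 4 is the unique vertex of degree 6; the remaining 6 vertices each have degree 3 and induce a cycle, so G is the wheel on 7 vertices with hub 4. Every automorphism fixes the hub and acts on the rim 6-cycle, so Aut(G) ≅ Aut(C_6) = D_6 of order 12.

D_6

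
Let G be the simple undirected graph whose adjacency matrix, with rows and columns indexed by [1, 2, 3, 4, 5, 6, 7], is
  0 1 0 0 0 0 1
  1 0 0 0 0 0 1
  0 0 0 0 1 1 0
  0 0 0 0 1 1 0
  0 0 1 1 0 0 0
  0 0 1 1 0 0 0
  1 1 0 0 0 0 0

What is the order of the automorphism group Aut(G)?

48

G has two connected components, {3, 4, 5, 6} and {1, 2, 7}; each is 2-regular, so G = C_4 ⊔ C_3. The components are non-isomorphic (different sizes), so Aut(G) = Aut(C_4) × Aut(C_3) = D_4 × D_3 of order 8·6 = 48.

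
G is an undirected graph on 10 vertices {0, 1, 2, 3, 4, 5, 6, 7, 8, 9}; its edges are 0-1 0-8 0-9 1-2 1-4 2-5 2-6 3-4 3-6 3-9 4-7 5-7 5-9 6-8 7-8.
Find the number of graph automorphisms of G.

120

G is 3-regular on 10 vertices with no triangles and no 4-cycles (girth 5): this is the Petersen graph. It is a classical fact that the Petersen graph has automorphism group S_5 (order 120), arising from its description as the Kneser graph K(5,2).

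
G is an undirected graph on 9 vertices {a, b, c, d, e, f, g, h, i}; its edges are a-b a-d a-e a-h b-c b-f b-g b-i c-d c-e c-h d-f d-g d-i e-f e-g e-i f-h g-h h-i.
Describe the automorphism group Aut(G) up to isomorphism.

S_5 × S_4

The vertices split by degree into {b, d, e, h} (degree 5) and {a, c, f, g, i} (degree 4); every edge runs between the two parts, so G is the complete bipartite graph K_{4,5}. Automorphisms preserve the bipartition setwise (since the parts differ in size) and act as S_5 × S_4 within it; |Aut| = 2880.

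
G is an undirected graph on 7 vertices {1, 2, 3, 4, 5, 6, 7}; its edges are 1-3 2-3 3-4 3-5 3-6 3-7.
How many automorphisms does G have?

720

Vertex 3 has degree 6 and every other vertex has degree 1, so G is the star K_{1,6} with centre 3. The 6 leaves are pairwise interchangeable while the centre is fixed, giving Aut(G) = S_6.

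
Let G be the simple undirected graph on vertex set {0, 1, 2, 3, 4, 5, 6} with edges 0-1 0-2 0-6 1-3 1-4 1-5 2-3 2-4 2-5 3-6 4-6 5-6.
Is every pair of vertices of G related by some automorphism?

Automorphisms preserve degree, but G has vertices of degree 3 and vertices of degree 4; no automorphism maps one to the other, so G is not vertex-transitive.

No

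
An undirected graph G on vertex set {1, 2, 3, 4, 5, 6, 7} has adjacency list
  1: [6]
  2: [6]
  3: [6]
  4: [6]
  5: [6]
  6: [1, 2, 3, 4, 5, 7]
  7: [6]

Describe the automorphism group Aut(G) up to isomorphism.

the symmetric group on 6 letters

Vertex 6 has degree 6 and every other vertex has degree 1, so G is the star K_{1,6} with centre 6. Any automorphism fixes the centre and permutes the 6 leaves freely, so Aut(G) ≅ S_6 of order 6! = 720.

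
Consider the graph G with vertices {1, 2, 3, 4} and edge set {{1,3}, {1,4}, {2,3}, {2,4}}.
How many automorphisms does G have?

G is 2-regular and connected on 4 vertices, i.e. the cycle C_4. C_4 has 4 rotations and 4 reflections, so Aut(C_4) ≅ D_4 of order 8.

8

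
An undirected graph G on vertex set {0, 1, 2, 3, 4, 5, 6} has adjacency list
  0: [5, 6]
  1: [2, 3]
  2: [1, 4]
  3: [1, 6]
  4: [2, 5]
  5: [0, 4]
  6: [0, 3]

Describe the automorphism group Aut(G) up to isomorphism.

D_7

Every vertex has degree 2 and the graph is connected, so G is the 7-cycle C_7. C_7 has 7 rotations and 7 reflections, so Aut(C_7) ≅ D_7 of order 14.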